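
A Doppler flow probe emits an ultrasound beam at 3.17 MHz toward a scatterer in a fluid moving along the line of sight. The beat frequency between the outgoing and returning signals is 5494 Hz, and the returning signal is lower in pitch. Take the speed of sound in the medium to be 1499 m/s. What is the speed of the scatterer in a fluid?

Double Doppler shift off a moving reflector: f₂ = f₀ · (v + u)/(v − u) (u > 0 toward emitter).
Returning signal is lower, so f₂ = f₀ − Δf = 3170000 − 5494 = 3164506 Hz.
Rearranging, u = v · (f₂ − f₀)/(f₂ + f₀) = 1499 × -5494/6334506 ≈ -1.30 m/s.
So the scatterer in a fluid is moving at 1.30 m/s away from the emitter.

1.30 m/s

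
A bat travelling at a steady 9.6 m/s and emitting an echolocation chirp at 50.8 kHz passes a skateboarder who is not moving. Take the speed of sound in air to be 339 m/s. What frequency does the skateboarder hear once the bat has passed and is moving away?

Receding: f₂ = f · v/(v + v_s) = 50.8 × 339/348.6 ≈ 49.4 kHz.

49.4 kHz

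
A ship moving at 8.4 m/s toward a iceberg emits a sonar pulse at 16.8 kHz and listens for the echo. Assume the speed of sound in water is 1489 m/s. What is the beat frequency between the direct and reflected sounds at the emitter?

191 Hz

The iceberg receives the sound from a moving source: f₁ = f₀ · v/(v − v_e) = 16.8 × 1489/1480.6 ≈ 16.8953 kHz.
On the return leg the ship is a moving observer: f₂ = f₁ · (v + v_e)/v = 16.8953 × 1497.4/1489 ≈ 16.9906 kHz.
Beat against the emitted tone (with f₀ = 16800 Hz): |f₂ − f₀| = 2v_e·f₀/(v − v_e) = 2 × 8.4 × 16800/1480.6 ≈ 191 Hz.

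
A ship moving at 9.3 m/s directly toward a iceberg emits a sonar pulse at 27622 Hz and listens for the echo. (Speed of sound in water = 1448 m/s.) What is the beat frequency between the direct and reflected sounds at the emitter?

357 Hz

The iceberg receives the sound from a moving source: f₁ = f₀ · v/(v − v_e) = 27622 × 1448/1438.7 ≈ 27801 Hz.
On the return leg the ship is a moving observer: f₂ = f₁ · (v + v_e)/v = 27801 × 1457.3/1448 ≈ 27979 Hz.
Equivalently f₂ = f₀ · (v + v_e)/(v − v_e).
Beat against the emitted tone: |f₂ − f₀| = 2v_e·f₀/(v − v_e) = 2 × 9.3 × 27622/1438.7 ≈ 357 Hz.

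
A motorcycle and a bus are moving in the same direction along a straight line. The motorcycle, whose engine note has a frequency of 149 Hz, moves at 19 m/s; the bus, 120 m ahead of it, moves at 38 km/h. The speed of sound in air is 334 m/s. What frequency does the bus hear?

153 Hz

38 km/h = 10.56 m/s.
The bus is ahead, so the motorcycle is moving toward it while the bus is moving away from the motorcycle.
Both move, so f' = f · (v − v_o)/(v − v_s).
f' = 149 × (334 − 10.56)/(334 − 19) = 149 × 323.44/315 ≈ 153 Hz.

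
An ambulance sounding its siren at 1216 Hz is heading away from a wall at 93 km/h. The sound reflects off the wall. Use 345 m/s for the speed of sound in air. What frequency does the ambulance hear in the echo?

93 km/h = 25.83 m/s.
The wall receives the sound from a moving source: f₁ = f₀ · v/(v + v_e) = 1216 × 345/370.83 ≈ 1131 Hz.
On the return leg the ambulance is a moving observer: f₂ = f₁ · (v − v_e)/v = 1131 × 319.17/345 ≈ 1047 Hz.

1047 Hz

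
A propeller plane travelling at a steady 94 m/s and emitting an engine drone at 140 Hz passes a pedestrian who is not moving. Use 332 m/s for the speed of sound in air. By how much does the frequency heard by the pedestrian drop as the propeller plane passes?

86.2 Hz

Approaching: f₁ = f · v/(v − v_s) = 140 × 332/238 ≈ 195.3 Hz.
Receding: f₂ = f · v/(v + v_s) = 140 × 332/426 ≈ 109.1 Hz.
Drop: f₁ − f₂ = 2f·v·v_s/(v² − v_s²) = 2 × 140 × 332 × 94/(332² − 94²) ≈ 86.2 Hz.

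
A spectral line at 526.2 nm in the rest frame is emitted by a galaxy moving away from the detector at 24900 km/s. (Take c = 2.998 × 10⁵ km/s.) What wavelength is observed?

571.9 nm

β = v/c = 24900/299800 = 0.0831.
Relativistic Doppler for wavelength: λ' = λ₀ · √((1 + β)/(1 − β)).
λ' = 526.2 × √(1.0831/0.9169) = 526.2 × 1.08681 ≈ 571.9 nm.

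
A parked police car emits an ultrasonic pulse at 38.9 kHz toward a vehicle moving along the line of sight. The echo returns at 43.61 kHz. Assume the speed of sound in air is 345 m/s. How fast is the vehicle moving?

19.7 m/s

Double Doppler shift off a moving reflector: f₂ = f₀ · (v + u)/(v − u) (u > 0 toward emitter).
Rearranging, u = v · (f₂ − f₀)/(f₂ + f₀) = 345 × 4.71/82.51 ≈ 19.7 m/s.
So the vehicle is moving at 19.7 m/s toward the emitter.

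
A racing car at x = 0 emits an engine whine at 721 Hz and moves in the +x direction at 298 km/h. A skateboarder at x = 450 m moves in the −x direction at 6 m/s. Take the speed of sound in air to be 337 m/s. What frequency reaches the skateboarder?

298 km/h = 82.78 m/s.
The observer lies on the +x side, so the source is heading toward the observer and the observer is heading toward the source.
With source approaching and observer approaching, f' = f · (v + v_o)/(v − v_s).
f' = 721 × (337 + 6)/(337 − 82.78) = 721 × 343/254.22 ≈ 973 Hz.

973 Hz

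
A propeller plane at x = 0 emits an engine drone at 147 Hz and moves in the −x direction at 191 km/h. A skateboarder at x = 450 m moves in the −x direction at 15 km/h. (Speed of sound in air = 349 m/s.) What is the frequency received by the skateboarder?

191 km/h = 53.06 m/s; 15 km/h = 4.167 m/s.
The observer lies on the +x side, so the source is heading away from the observer and the observer is heading toward the source.
With source receding and observer approaching, f' = f · (v + v_o)/(v + v_s).
f' = 147 × (349 + 4.167)/(349 + 53.06) = 147 × 353.17/402.06 ≈ 129 Hz.

129 Hz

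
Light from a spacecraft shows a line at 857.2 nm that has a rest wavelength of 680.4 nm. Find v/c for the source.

0.227

λ'/λ₀ = 1.2598 > 1 (redshift), so the source is receding.
λ'/λ₀ = √((1 + β)/(1 − β)) for a receding source ⇒ β = (r² − 1)/(r² + 1) with r = λ'/λ₀.
β = (1.5872 − 1)/(1.5872 + 1) ≈ 0.227.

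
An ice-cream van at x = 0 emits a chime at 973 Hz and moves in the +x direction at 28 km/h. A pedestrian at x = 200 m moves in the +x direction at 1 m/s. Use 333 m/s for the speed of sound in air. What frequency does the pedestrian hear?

28 km/h = 7.778 m/s.
The observer lies on the +x side, so the source is heading toward the observer and the observer is heading away from the source.
Both move, so f' = f · (v − v_o)/(v − v_s).
f' = 973 × (333 − 1)/(333 − 7.778) = 973 × 332/325.22 ≈ 993 Hz.

993 Hz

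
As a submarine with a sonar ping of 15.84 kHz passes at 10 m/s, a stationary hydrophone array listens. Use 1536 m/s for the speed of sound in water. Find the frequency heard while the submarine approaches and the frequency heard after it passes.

Approaching: f₁ = f · v/(v − v_s) = 15.84 × 1536/1526 ≈ 15.94 kHz.
Receding: f₂ = f · v/(v + v_s) = 15.84 × 1536/1546 ≈ 15.74 kHz.

15.94 kHz approaching; 15.74 kHz receding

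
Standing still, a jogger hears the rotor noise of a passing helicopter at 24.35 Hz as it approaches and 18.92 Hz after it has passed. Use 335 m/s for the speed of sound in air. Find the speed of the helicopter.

f₁/f₂ = (v + v_s)/(v − v_s), so v_s = v · (f₁ − f₂)/(f₁ + f₂).
v_s = 335 × (24.35 − 18.92)/(24.35 + 18.92) = 335 × 5.43/43.27 ≈ 42 m/s.

42 m/s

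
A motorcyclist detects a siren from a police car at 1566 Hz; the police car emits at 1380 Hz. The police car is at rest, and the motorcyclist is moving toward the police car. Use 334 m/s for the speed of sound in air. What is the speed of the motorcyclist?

45 m/s

f' = f · (v + v_o)/v ⇒ v_o = v · |f'/f − 1|.
v_o = 334 × |1566/1380 − 1| = 334 × 0.1348 ≈ 45 m/s.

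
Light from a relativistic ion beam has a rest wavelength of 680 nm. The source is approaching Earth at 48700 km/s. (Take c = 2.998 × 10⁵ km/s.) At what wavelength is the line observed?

577.2 nm

β = v/c = 48700/299800 = 0.1624.
Relativistic Doppler for wavelength: λ' = λ₀ · √((1 − β)/(1 + β)).
λ' = 680 × √(0.8376/1.1624) = 680 × 0.84883 ≈ 577.2 nm.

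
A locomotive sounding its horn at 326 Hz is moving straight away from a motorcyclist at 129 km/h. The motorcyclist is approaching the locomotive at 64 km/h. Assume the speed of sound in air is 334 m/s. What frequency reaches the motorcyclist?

310 Hz

129 km/h = 35.83 m/s; 64 km/h = 17.78 m/s.
Both move, so f' = f · (v + v_o)/(v + v_s).
f' = 326 × (334 + 17.78)/(334 + 35.83) = 326 × 351.78/369.83 ≈ 310 Hz.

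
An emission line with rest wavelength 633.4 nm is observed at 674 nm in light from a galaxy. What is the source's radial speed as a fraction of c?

0.062

λ'/λ₀ = 1.0641 > 1 (redshift), so the source is receding.
λ'/λ₀ = √((1 + β)/(1 − β)) for a receding source ⇒ β = (r² − 1)/(r² + 1) with r = λ'/λ₀.
β = (1.1323 − 1)/(1.1323 + 1) ≈ 0.062.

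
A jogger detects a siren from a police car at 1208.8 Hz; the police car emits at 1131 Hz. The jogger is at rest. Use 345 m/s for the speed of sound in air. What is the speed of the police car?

f' > f, so the police car is approaching.
f' = f · v/(v − v_s) ⇒ v_s = v · |1 − f/f'|.
v_s = 345 × |1 − 1131/1208.8| = 345 × 0.06436 ≈ 22.2 m/s.

22.2 m/s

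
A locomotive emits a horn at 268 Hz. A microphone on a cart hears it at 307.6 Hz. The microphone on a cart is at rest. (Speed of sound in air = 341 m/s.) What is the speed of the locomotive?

f' > f, so the locomotive is approaching.
f' = f · v/(v − v_s) ⇒ v_s = v · |1 − f/f'|.
v_s = 341 × |1 − 268/307.6| = 341 × 0.1287 ≈ 44 m/s.

44 m/s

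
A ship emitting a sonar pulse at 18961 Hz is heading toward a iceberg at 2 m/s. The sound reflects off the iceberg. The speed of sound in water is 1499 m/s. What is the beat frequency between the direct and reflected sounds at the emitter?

50.7 Hz

The iceberg receives the sound from a moving source: f₁ = f₀ · v/(v − v_e) = 18961 × 1499/1497 ≈ 18986.3 Hz.
On the return leg the ship is a moving observer: f₂ = f₁ · (v + v_e)/v = 18986.3 × 1501/1499 ≈ 19011.7 Hz.
Equivalently f₂ = f₀ · (v + v_e)/(v − v_e).
Beat against the emitted tone: |f₂ − f₀| = 2v_e·f₀/(v − v_e) = 2 × 2 × 18961/1497 ≈ 50.7 Hz.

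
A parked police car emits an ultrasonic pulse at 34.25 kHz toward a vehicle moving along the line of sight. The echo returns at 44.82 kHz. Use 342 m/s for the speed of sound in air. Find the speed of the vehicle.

46 m/s

Double Doppler shift off a moving reflector: f₂ = f₀ · (v + u)/(v − u) (u > 0 toward emitter).
Rearranging, u = v · (f₂ − f₀)/(f₂ + f₀) = 342 × 10.57/79.07 ≈ 46 m/s.
So the vehicle is moving at 46 m/s toward the emitter.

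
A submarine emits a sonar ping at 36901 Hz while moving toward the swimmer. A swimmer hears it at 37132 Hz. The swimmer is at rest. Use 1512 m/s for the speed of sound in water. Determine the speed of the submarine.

9.4 m/s

f' = f · v/(v − v_s) ⇒ v_s = v · |1 − f/f'|.
v_s = 1512 × |1 − 36901/37132| = 1512 × 0.006221 ≈ 9.4 m/s.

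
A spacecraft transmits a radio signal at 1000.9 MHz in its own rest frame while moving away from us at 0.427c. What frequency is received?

634.2 MHz

Relativistic Doppler for frequency: f' = f₀ · √((1 − β)/(1 + β)).
f' = 1000.9 × √(0.5730/1.4270) = 1000.9 × 0.63367 ≈ 634.2 MHz.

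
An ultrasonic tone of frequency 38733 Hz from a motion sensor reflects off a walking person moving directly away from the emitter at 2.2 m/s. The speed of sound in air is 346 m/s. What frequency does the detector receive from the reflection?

38244 Hz

At the walking person (a moving observer), f₁ = f₀ · (v − u)/v = 38733 × 343.8/346 ≈ 38487 Hz.
On reflection it acts as a source moving away from the stationary detector: f₂ = f₁ · v/(v + u) = 38487 × 346/348.2 ≈ 38244 Hz.
Equivalently f₂ = f₀ · (v − u)/(v + u).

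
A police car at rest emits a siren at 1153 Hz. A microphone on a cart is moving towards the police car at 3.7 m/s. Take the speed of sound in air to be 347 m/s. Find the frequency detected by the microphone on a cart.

Moving observer, stationary source: f' = f · (v + v_o)/v.
f' = 1153 × (347 + 3.7)/347 = 1153 × 350.7/347 ≈ 1165 Hz.

1165 Hz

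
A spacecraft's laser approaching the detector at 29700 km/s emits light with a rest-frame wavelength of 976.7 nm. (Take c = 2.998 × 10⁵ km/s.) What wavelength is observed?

884.3 nm

β = v/c = 29700/299800 = 0.0991.
Relativistic Doppler for wavelength: λ' = λ₀ · √((1 − β)/(1 + β)).
λ' = 976.7 × √(0.9009/1.0991) = 976.7 × 0.90539 ≈ 884.3 nm.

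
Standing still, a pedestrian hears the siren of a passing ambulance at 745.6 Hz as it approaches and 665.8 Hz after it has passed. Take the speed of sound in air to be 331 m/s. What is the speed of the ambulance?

f₁/f₂ = (v + v_s)/(v − v_s), so v_s = v · (f₁ − f₂)/(f₁ + f₂).
v_s = 331 × (745.6 − 665.8)/(745.6 + 665.8) = 331 × 79.8/1411.4 ≈ 18.7 m/s.

18.7 m/s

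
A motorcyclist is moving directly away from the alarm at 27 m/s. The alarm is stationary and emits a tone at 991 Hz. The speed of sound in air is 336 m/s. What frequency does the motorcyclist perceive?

Moving observer, stationary source: f' = f · (v − v_o)/v.
f' = 991 × (336 − 27)/336 = 991 × 309/336 ≈ 911 Hz.

911 Hz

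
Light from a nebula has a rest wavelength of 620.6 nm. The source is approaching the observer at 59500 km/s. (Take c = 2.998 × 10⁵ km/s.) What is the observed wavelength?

β = v/c = 59500/299800 = 0.1985.
Relativistic Doppler for wavelength: λ' = λ₀ · √((1 − β)/(1 + β)).
λ' = 620.6 × √(0.8015/1.1985) = 620.6 × 0.81780 ≈ 507.5 nm.

507.5 nm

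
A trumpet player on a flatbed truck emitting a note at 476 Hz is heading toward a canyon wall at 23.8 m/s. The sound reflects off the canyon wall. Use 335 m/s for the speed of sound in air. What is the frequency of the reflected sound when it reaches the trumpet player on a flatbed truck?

The canyon wall receives the sound from a moving source: f₁ = f₀ · v/(v − v_e) = 476 × 335/311.2 ≈ 512 Hz.
On the return leg the trumpet player on a flatbed truck is a moving observer: f₂ = f₁ · (v + v_e)/v = 512 × 358.8/335 ≈ 549 Hz.

549 Hz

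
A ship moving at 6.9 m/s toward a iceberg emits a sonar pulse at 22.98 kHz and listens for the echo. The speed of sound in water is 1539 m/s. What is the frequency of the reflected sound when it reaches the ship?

The iceberg receives the sound from a moving source: f₁ = f₀ · v/(v − v_e) = 22.98 × 1539/1532.1 ≈ 23.1 kHz.
On the return leg the ship is a moving observer: f₂ = f₁ · (v + v_e)/v = 23.1 × 1545.9/1539 ≈ 23.2 kHz.
Equivalently f₂ = f₀ · (v + v_e)/(v − v_e).

23.2 kHz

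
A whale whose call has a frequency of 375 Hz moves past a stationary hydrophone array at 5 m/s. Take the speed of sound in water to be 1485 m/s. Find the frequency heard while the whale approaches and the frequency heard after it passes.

Approaching: f₁ = f · v/(v − v_s) = 375 × 1485/1480 ≈ 376 Hz.
Receding: f₂ = f · v/(v + v_s) = 375 × 1485/1490 ≈ 374 Hz.

376 Hz approaching; 374 Hz receding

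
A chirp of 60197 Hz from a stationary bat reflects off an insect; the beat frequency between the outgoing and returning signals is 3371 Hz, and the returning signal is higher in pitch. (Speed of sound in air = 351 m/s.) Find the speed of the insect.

9.6 m/s

Double Doppler shift off a moving reflector: f₂ = f₀ · (v + u)/(v − u) (u > 0 toward emitter).
Returning signal is higher, so f₂ = f₀ + Δf = 60197 + 3371 = 63568 Hz.
Rearranging, u = v · (f₂ − f₀)/(f₂ + f₀) = 351 × 3371/123765 ≈ 9.6 m/s.
So the insect is moving at 9.6 m/s toward the emitter.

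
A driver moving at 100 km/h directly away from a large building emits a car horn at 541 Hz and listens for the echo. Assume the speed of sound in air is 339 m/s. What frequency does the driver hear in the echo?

100 km/h = 27.78 m/s.
The large building receives the sound from a moving source: f₁ = f₀ · v/(v + v_e) = 541 × 339/366.78 ≈ 500 Hz.
On the return leg the driver is a moving observer: f₂ = f₁ · (v − v_e)/v = 500 × 311.22/339 ≈ 459 Hz.

459 Hz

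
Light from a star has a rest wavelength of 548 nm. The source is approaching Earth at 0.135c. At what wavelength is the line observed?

478.4 nm

Relativistic Doppler for wavelength: λ' = λ₀ · √((1 − β)/(1 + β)).
λ' = 548 × √(0.8650/1.1350) = 548 × 0.87299 ≈ 478.4 nm.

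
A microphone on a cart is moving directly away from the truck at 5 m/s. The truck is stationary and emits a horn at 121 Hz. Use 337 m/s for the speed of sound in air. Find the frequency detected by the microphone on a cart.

Only the observer moves, away from the source, so f' = f · (v − v_o)/v.
f' = 121 × (337 − 5)/337 = 121 × 332/337 ≈ 119 Hz.

119 Hz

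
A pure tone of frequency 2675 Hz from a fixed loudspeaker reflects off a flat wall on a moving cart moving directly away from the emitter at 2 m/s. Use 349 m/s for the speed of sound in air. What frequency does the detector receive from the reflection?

2645 Hz

At the flat wall on a moving cart (a moving observer), f₁ = f₀ · (v − u)/v = 2675 × 347/349 ≈ 2660 Hz.
The reflection then acts as a moving source: f₂ = f₁ · v/(v + u) ≈ 2645 Hz.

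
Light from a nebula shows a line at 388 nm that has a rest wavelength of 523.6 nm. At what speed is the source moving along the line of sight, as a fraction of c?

0.291c

λ'/λ₀ = 0.7410 < 1 (blueshift), so the source is approaching.
λ'/λ₀ = √((1 − β)/(1 + β)) for an approaching source ⇒ β = (1 − r²)/(1 + r²) with r = λ'/λ₀.
β = (1 − 0.5491)/(1 + 0.5491) ≈ 0.291.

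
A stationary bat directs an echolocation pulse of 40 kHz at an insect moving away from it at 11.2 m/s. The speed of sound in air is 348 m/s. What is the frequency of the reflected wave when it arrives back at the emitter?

37.5 kHz

At the insect (a moving observer), f₁ = f₀ · (v − u)/v = 40 × 336.8/348 ≈ 38.7 kHz.
On reflection it acts as a source moving away from the stationary detector: f₂ = f₁ · v/(v + u) = 38.7 × 348/359.2 ≈ 37.5 kHz.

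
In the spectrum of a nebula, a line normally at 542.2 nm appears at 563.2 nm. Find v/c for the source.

0.038

λ'/λ₀ = 1.0387 > 1 (redshift), so the source is receding.
λ'/λ₀ = √((1 + β)/(1 − β)) for a receding source ⇒ β = (r² − 1)/(r² + 1) with r = λ'/λ₀.
β = (1.0790 − 1)/(1.0790 + 1) ≈ 0.038.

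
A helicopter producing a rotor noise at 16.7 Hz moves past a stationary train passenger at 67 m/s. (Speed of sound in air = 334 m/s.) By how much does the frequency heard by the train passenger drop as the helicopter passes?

Approaching: f₁ = f · v/(v − v_s) = 16.7 × 334/267 ≈ 20.89 Hz.
Receding: f₂ = f · v/(v + v_s) = 16.7 × 334/401 ≈ 13.91 Hz.
Drop: f₁ − f₂ = 2f·v·v_s/(v² − v_s²) = 2 × 16.7 × 334 × 67/(334² − 67²) ≈ 6.98 Hz.

6.98 Hz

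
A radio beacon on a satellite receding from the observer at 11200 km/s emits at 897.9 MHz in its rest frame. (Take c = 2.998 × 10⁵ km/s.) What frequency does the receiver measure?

β = v/c = 11200/299800 = 0.0374.
Relativistic Doppler for frequency: f' = f₀ · √((1 − β)/(1 + β)).
f' = 897.9 × √(0.9626/1.0374) = 897.9 × 0.96331 ≈ 865.0 MHz.

865.0 MHz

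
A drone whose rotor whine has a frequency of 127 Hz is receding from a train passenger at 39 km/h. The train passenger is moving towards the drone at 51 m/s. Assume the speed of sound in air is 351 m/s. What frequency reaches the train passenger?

141 Hz

39 km/h = 10.83 m/s.
Both move, so f' = f · (v + v_o)/(v + v_s).
f' = 127 × (351 + 51)/(351 + 10.83) = 127 × 402/361.83 ≈ 141 Hz.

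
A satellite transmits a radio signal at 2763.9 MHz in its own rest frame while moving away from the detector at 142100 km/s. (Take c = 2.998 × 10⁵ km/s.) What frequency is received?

β = v/c = 142100/299800 = 0.4740.
Relativistic Doppler for frequency: f' = f₀ · √((1 − β)/(1 + β)).
f' = 2763.9 × √(0.5260/1.4740) = 2763.9 × 0.59738 ≈ 1651.1 MHz.

1651.1 MHz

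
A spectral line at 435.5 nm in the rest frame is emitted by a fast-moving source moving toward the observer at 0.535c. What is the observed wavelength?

Relativistic Doppler for wavelength: λ' = λ₀ · √((1 − β)/(1 + β)).
λ' = 435.5 × √(0.4650/1.5350) = 435.5 × 0.55039 ≈ 239.7 nm.

239.7 nm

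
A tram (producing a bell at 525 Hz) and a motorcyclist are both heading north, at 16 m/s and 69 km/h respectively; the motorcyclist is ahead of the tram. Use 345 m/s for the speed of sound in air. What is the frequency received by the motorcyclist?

520 Hz

69 km/h = 19.17 m/s.
The motorcyclist is ahead, so the tram is moving toward it while the motorcyclist is moving away from the tram.
General Doppler shift: f' = f · (v − v_o)/(v − v_s).
f' = 525 × (345 − 19.17)/(345 − 16) = 525 × 325.83/329 ≈ 520 Hz.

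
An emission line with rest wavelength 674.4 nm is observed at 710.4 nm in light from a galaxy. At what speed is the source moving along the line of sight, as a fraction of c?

λ'/λ₀ = 1.0534 > 1 (redshift), so the source is receding.
λ'/λ₀ = √((1 + β)/(1 − β)) for a receding source ⇒ β = (r² − 1)/(r² + 1) with r = λ'/λ₀.
β = (1.1096 − 1)/(1.1096 + 1) ≈ 0.052.

0.052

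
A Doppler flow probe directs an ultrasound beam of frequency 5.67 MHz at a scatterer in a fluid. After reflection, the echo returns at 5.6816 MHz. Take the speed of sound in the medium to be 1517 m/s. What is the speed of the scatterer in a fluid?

1.55 m/s

Double Doppler shift off a moving reflector: f₂ = f₀ · (v + u)/(v − u) (u > 0 toward emitter).
Rearranging, u = v · (f₂ − f₀)/(f₂ + f₀) = 1517 × 0.0116/11.3516 ≈ 1.55 m/s.
So the scatterer in a fluid is moving at 1.55 m/s toward the emitter.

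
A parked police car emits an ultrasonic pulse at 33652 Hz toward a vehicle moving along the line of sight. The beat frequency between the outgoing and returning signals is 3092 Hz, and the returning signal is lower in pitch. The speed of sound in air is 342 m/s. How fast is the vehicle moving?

16.5 m/s

Double Doppler shift off a moving reflector: f₂ = f₀ · (v + u)/(v − u) (u > 0 toward emitter).
Returning signal is lower, so f₂ = f₀ − Δf = 33652 − 3092 = 30560 Hz.
Rearranging, u = v · (f₂ − f₀)/(f₂ + f₀) = 342 × -3092/64212 ≈ -16.5 m/s.
So the vehicle is moving at 16.5 m/s away from the emitter.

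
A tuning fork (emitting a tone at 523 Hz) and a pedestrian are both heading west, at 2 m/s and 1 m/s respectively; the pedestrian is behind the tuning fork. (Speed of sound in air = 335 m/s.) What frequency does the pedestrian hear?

521 Hz

The pedestrian is behind, so the tuning fork is moving away from it while the pedestrian is moving toward the tuning fork.
With source receding and observer approaching, f' = f · (v + v_o)/(v + v_s).
f' = 523 × (335 + 1)/(335 + 2) = 523 × 336/337 ≈ 521 Hz.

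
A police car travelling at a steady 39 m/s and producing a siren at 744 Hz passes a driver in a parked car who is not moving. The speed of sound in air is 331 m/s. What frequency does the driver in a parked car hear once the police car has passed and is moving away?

666 Hz

Receding: f₂ = f · v/(v + v_s) = 744 × 331/370 ≈ 666 Hz.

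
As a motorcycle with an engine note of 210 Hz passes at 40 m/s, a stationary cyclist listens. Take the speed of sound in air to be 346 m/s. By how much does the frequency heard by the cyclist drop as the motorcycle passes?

49.2 Hz

Approaching: f₁ = f · v/(v − v_s) = 210 × 346/306 ≈ 237.5 Hz.
Receding: f₂ = f · v/(v + v_s) = 210 × 346/386 ≈ 188.2 Hz.
Drop: f₁ − f₂ = 2f·v·v_s/(v² − v_s²) = 2 × 210 × 346 × 40/(346² − 40²) ≈ 49.2 Hz.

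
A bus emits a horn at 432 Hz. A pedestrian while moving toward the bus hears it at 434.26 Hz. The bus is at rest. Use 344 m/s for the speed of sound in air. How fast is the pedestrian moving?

1.80 m/s

f' = f · (v + v_o)/v ⇒ v_o = v · |f'/f − 1|.
v_o = 344 × |434.26/432 − 1| = 344 × 0.005231 ≈ 1.80 m/s.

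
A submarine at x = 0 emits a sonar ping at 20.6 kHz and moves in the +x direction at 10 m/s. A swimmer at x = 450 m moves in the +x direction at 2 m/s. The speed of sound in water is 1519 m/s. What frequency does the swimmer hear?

The observer lies on the +x side, so the source is heading toward the observer and the observer is heading away from the source.
General Doppler shift: f' = f · (v − v_o)/(v − v_s).
f' = 20.6 × (1519 − 2)/(1519 − 10) = 20.6 × 1517/1509 ≈ 20.7 kHz.

20.7 kHz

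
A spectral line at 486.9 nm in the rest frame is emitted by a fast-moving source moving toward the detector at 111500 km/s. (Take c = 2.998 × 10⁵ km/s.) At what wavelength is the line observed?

β = v/c = 111500/299800 = 0.3719.
Relativistic Doppler for wavelength: λ' = λ₀ · √((1 − β)/(1 + β)).
λ' = 486.9 × √(0.6281/1.3719) = 486.9 × 0.67662 ≈ 329.4 nm.

329.4 nm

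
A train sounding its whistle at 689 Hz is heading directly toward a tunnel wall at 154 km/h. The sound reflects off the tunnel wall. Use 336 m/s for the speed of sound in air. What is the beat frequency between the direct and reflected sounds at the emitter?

154 km/h = 42.78 m/s.
The tunnel wall receives the sound from a moving source: f₁ = f₀ · v/(v − v_e) = 689 × 336/293.22 ≈ 790 Hz.
On the return leg the train is a moving observer: f₂ = f₁ · (v + v_e)/v = 790 × 378.78/336 ≈ 890 Hz.
Equivalently f₂ = f₀ · (v + v_e)/(v − v_e).
Beat against the emitted tone: |f₂ − f₀| = 2v_e·f₀/(v − v_e) = 2 × 42.78 × 689/293.22 ≈ 201 Hz.

201 Hz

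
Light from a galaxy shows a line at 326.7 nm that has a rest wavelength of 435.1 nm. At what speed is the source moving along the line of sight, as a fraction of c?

0.279

λ'/λ₀ = 0.7509 < 1 (blueshift), so the source is approaching.
λ'/λ₀ = √((1 − β)/(1 + β)) for an approaching source ⇒ β = (1 − r²)/(1 + r²) with r = λ'/λ₀.
β = (1 − 0.5638)/(1 + 0.5638) ≈ 0.279.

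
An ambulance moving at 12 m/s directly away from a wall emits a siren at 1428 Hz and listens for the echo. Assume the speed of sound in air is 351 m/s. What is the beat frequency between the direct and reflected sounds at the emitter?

The wall receives the sound from a moving source: f₁ = f₀ · v/(v + v_e) = 1428 × 351/363 ≈ 1380.8 Hz.
On the return leg the ambulance is a moving observer: f₂ = f₁ · (v − v_e)/v = 1380.8 × 339/351 ≈ 1333.6 Hz.
Beat against the emitted tone: |f₂ − f₀| = 2v_e·f₀/(v + v_e) = 2 × 12 × 1428/363 ≈ 94 Hz.

94 Hz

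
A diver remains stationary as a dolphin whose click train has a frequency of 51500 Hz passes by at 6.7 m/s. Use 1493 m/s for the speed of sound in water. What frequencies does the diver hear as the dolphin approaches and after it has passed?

Approaching: f₁ = f · v/(v − v_s) = 51500 × 1493/1486.3 ≈ 51732 Hz.
Receding: f₂ = f · v/(v + v_s) = 51500 × 1493/1499.7 ≈ 51270 Hz.

51732 Hz approaching; 51270 Hz receding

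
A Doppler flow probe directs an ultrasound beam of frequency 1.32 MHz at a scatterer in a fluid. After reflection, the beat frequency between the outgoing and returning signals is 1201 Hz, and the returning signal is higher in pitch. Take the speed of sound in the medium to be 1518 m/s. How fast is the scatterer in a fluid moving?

0.69 m/s

Double Doppler shift off a moving reflector: f₂ = f₀ · (v + u)/(v − u) (u > 0 toward emitter).
Returning signal is higher, so f₂ = f₀ + Δf = 1320000 + 1201 = 1321201 Hz.
Rearranging, u = v · (f₂ − f₀)/(f₂ + f₀) = 1518 × 1201/2641201 ≈ 0.69 m/s.
So the scatterer in a fluid is moving at 0.69 m/s toward the emitter.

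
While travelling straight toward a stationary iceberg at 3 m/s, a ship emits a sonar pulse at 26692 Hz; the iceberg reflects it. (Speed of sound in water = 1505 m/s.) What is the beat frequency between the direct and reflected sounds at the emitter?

The iceberg receives the sound from a moving source: f₁ = f₀ · v/(v − v_e) = 26692 × 1505/1502 ≈ 26745.3 Hz.
On the return leg the ship is a moving observer: f₂ = f₁ · (v + v_e)/v = 26745.3 × 1508/1505 ≈ 26798.6 Hz.
Equivalently f₂ = f₀ · (v + v_e)/(v − v_e).
Beat against the emitted tone: |f₂ − f₀| = 2v_e·f₀/(v − v_e) = 2 × 3 × 26692/1502 ≈ 107 Hz.

107 Hz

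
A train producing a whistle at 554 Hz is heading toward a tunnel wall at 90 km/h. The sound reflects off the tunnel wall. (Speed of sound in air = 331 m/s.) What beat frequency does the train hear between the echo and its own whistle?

90 km/h = 25 m/s.
The tunnel wall receives the sound from a moving source: f₁ = f₀ · v/(v − v_e) = 554 × 331/306 ≈ 599.3 Hz.
On the return leg the train is a moving observer: f₂ = f₁ · (v + v_e)/v = 599.3 × 356/331 ≈ 644.5 Hz.
Beat against the emitted tone: |f₂ − f₀| = 2v_e·f₀/(v − v_e) = 2 × 25 × 554/306 ≈ 91 Hz.

91 Hz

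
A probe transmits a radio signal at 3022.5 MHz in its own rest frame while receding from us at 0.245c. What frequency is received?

2353.7 MHz

Relativistic Doppler for frequency: f' = f₀ · √((1 − β)/(1 + β)).
f' = 3022.5 × √(0.7550/1.2450) = 3022.5 × 0.77873 ≈ 2353.7 MHz.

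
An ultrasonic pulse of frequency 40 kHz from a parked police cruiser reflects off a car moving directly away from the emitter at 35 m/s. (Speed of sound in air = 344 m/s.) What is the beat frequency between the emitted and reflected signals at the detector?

7388 Hz

The car first receives the wave as a moving observer: f₁ = f₀ · (v − u)/v = 40 × (344 − 35)/344 ≈ 35.93 kHz.
The reflection then acts as a moving source: f₂ = f₁ · v/(v + u) ≈ 32.61 kHz.
Equivalently f₂ = f₀ · (v − u)/(v + u).
Beat frequency (with f₀ = 40000 Hz): |f₂ − f₀| = 2u·f₀/(v + u) = 2 × 35 × 40000/379 ≈ 7388 Hz.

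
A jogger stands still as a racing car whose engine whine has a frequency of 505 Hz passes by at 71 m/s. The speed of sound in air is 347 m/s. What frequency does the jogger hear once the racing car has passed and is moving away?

419 Hz

Receding: f₂ = f · v/(v + v_s) = 505 × 347/418 ≈ 419 Hz.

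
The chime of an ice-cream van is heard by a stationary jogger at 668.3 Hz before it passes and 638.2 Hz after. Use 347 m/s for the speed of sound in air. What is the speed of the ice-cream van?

f₁/f₂ = (v + v_s)/(v − v_s), so v_s = v · (f₁ − f₂)/(f₁ + f₂).
v_s = 347 × (668.3 − 638.2)/(668.3 + 638.2) = 347 × 30.1/1306.5 ≈ 8.0 m/s.

8.0 m/s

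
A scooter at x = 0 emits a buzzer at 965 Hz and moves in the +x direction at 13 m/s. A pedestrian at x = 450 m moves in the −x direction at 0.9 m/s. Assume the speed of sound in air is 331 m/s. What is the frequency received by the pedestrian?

1007 Hz

The observer lies on the +x side, so the source is heading toward the observer and the observer is heading toward the source.
General Doppler shift: f' = f · (v + v_o)/(v − v_s).
f' = 965 × (331 + 0.9)/(331 − 13) = 965 × 331.9/318 ≈ 1007 Hz.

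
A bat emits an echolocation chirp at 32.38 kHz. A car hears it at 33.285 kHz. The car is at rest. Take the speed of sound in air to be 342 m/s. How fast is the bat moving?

9.3 m/s

f' > f, so the bat is approaching.
f' = f · v/(v − v_s) ⇒ v_s = v · |1 − f/f'|.
v_s = 342 × |1 − 32.38/33.285| = 342 × 0.02719 ≈ 9.3 m/s.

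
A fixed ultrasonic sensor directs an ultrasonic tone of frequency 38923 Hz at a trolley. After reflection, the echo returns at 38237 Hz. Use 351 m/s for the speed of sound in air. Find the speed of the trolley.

Double Doppler shift off a moving reflector: f₂ = f₀ · (v + u)/(v − u) (u > 0 toward emitter).
Rearranging, u = v · (f₂ − f₀)/(f₂ + f₀) = 351 × -686/77160 ≈ -3.1 m/s.
So the trolley is moving at 3.1 m/s away from the emitter.

3.1 m/s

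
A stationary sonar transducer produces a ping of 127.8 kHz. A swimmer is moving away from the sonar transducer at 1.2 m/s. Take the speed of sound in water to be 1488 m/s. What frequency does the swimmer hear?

Only the observer moves, away from the source, so f' = f · (v − v_o)/v.
f' = 127.8 × (1488 − 1.2)/1488 = 127.8 × 1486.8/1488 ≈ 127.7 kHz.

127.7 kHz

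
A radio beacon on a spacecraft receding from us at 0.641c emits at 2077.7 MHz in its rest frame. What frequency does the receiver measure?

Relativistic Doppler for frequency: f' = f₀ · √((1 − β)/(1 + β)).
f' = 2077.7 × √(0.3590/1.6410) = 2077.7 × 0.46773 ≈ 971.8 MHz.

971.8 MHz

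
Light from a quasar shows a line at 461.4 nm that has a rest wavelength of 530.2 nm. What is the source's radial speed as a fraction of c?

0.138c

λ'/λ₀ = 0.8702 < 1 (blueshift), so the source is approaching.
λ'/λ₀ = √((1 − β)/(1 + β)) for an approaching source ⇒ β = (1 − r²)/(1 + r²) with r = λ'/λ₀.
β = (1 − 0.7573)/(1 + 0.7573) ≈ 0.138.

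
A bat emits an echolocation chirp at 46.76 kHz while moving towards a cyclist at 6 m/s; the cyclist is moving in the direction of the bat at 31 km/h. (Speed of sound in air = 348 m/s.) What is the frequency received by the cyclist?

48.8 kHz

31 km/h = 8.611 m/s.
General Doppler shift: f' = f · (v + v_o)/(v − v_s).
f' = 46.76 × (348 + 8.611)/(348 − 6) = 46.76 × 356.61/342 ≈ 48.8 kHz.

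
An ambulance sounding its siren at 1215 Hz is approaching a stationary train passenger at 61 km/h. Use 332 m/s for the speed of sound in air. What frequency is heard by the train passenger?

1280 Hz

61 km/h = 16.94 m/s.
Moving source, stationary observer: f' = f · v/(v − v_s) since the source is approaching.
f' = 1215 × 332/(332 − 16.94) = 1215 × 332/315.1 ≈ 1280 Hz.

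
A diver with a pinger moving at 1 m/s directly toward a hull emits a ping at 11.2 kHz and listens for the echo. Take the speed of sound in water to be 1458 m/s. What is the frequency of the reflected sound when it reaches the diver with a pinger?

The hull receives the sound from a moving source: f₁ = f₀ · v/(v − v_e) = 11.2 × 1458/1457 ≈ 11.21 kHz.
On the return leg the diver with a pinger is a moving observer: f₂ = f₁ · (v + v_e)/v = 11.21 × 1459/1458 ≈ 11.22 kHz.

11.22 kHz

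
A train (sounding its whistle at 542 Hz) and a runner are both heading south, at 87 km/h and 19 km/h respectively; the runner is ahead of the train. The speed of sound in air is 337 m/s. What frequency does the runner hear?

87 km/h = 24.17 m/s; 19 km/h = 5.278 m/s.
The runner is ahead, so the train is moving toward it while the runner is moving away from the train.
General Doppler shift: f' = f · (v − v_o)/(v − v_s).
f' = 542 × (337 − 5.278)/(337 − 24.17) = 542 × 331.72/312.83 ≈ 575 Hz.

575 Hz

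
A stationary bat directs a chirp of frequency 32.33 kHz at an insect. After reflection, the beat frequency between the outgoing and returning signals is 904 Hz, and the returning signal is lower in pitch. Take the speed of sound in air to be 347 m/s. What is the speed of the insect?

Double Doppler shift off a moving reflector: f₂ = f₀ · (v + u)/(v − u) (u > 0 toward emitter).
Returning signal is lower, so f₂ = f₀ − Δf = 32330 − 904 = 31426 Hz.
Rearranging, u = v · (f₂ − f₀)/(f₂ + f₀) = 347 × -904/63756 ≈ -4.9 m/s.
So the insect is moving at 4.9 m/s away from the emitter.

4.9 m/s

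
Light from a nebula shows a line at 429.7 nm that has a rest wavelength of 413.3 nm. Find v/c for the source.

λ'/λ₀ = 1.0397 > 1 (redshift), so the source is receding.
λ'/λ₀ = √((1 + β)/(1 − β)) for a receding source ⇒ β = (r² − 1)/(r² + 1) with r = λ'/λ₀.
β = (1.0809 − 1)/(1.0809 + 1) ≈ 0.039.

0.039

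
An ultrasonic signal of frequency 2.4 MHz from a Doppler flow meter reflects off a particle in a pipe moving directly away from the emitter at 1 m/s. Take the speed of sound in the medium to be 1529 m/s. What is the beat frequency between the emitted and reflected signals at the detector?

The particle in a pipe first receives the wave as a moving observer: f₁ = f₀ · (v − u)/v = 2.4 × (1529 − 1)/1529 ≈ 2.39843 MHz.
The reflection then acts as a moving source: f₂ = f₁ · v/(v + u) ≈ 2.39686 MHz.
Beat frequency (with f₀ = 2400000 Hz): |f₂ − f₀| = 2u·f₀/(v + u) = 2 × 1 × 2400000/1530 ≈ 3137 Hz.

3137 Hz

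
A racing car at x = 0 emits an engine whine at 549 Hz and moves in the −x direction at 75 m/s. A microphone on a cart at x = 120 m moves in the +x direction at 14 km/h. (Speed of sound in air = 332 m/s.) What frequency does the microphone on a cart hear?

14 km/h = 3.889 m/s.
The observer lies on the +x side, so the source is heading away from the observer and the observer is heading away from the source.
Both move, so f' = f · (v − v_o)/(v + v_s).
f' = 549 × (332 − 3.889)/(332 + 75) = 549 × 328.11/407 ≈ 443 Hz.

443 Hz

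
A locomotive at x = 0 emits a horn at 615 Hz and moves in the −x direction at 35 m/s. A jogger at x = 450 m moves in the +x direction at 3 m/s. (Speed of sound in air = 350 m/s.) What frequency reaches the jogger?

554 Hz

The observer lies on the +x side, so the source is heading away from the observer and the observer is heading away from the source.
General Doppler shift: f' = f · (v − v_o)/(v + v_s).
f' = 615 × (350 − 3)/(350 + 35) = 615 × 347/385 ≈ 554 Hz.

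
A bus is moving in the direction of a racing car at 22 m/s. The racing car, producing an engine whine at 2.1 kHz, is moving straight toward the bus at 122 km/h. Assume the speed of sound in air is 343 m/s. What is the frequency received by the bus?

122 km/h = 33.89 m/s.
General Doppler shift: f' = f · (v + v_o)/(v − v_s).
f' = 2.1 × (343 + 22)/(343 − 33.89) = 2.1 × 365/309.11 ≈ 2.48 kHz.

2.48 kHz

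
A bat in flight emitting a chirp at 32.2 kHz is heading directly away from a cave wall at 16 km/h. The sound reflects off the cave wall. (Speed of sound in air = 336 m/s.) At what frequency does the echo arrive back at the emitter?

31.4 kHz

16 km/h = 4.444 m/s.
The cave wall receives the sound from a moving source: f₁ = f₀ · v/(v + v_e) = 32.2 × 336/340.44 ≈ 31.8 kHz.
On the return leg the bat in flight is a moving observer: f₂ = f₁ · (v − v_e)/v = 31.8 × 331.56/336 ≈ 31.4 kHz.
Equivalently f₂ = f₀ · (v − v_e)/(v + v_e).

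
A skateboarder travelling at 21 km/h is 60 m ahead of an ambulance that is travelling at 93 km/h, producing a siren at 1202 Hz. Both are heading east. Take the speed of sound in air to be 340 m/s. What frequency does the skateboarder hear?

1279 Hz

93 km/h = 25.83 m/s; 21 km/h = 5.833 m/s.
The skateboarder is ahead, so the ambulance is moving toward it while the skateboarder is moving away from the ambulance.
General Doppler shift: f' = f · (v − v_o)/(v − v_s).
f' = 1202 × (340 − 5.833)/(340 − 25.83) = 1202 × 334.17/314.17 ≈ 1279 Hz.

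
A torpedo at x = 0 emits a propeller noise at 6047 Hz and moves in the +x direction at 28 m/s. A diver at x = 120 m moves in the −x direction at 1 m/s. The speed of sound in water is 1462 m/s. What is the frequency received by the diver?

The observer lies on the +x side, so the source is heading toward the observer and the observer is heading toward the source.
General Doppler shift: f' = f · (v + v_o)/(v − v_s).
f' = 6047 × (1462 + 1)/(1462 − 28) = 6047 × 1463/1434 ≈ 6169 Hz.

6169 Hz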